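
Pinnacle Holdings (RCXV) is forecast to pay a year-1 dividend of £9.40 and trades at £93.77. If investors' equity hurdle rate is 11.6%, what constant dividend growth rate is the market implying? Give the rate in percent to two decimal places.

1.58%

From P₀ = D₁/(r − g), the implied growth is g = r − D₁/P₀.
g = 0.116 − 9.40/93.77 = 0.116 − 0.10025 = 0.01575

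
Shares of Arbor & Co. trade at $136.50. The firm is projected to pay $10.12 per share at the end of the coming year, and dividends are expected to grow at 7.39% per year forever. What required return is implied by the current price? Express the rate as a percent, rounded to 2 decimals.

Rearranging the constant-growth DDM: r = D₁/P₀ + g.
r = 10.1200 / 136.50 + 0.0739 = 0.07414 + 0.0739 = 0.14804

14.80%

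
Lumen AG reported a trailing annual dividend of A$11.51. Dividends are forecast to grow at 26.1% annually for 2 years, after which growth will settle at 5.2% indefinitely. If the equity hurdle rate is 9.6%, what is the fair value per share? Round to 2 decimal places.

Two-stage DDM. Project D₁…D_2 at 0.261, terminal growth 0.052, discount at r = 0.096.
D_1 = 14.5141
D_2 = 18.3023
Terminal value at t=2: TV = D_3/(r−g) = 19.2540/(0.096−0.052) = 437.5912
P₀ = 14.5141/(1+0.096)^1 + 18.3023/(1+0.096)^2 + 437.5912/(1+0.096)^2 = 392.7694

A$392.77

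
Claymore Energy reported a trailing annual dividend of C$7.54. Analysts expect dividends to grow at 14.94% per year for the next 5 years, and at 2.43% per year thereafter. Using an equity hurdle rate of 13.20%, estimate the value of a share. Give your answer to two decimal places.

Two-stage DDM. Project D₁…D_5 at 0.1494, terminal growth 0.0243, discount at r = 0.132.
D_1 = 8.6665
D_2 = 9.9612
D_3 = 11.4495
D_4 = 13.1600
D_5 = 15.1261
Terminal value at t=5: TV = D_6/(r−g) = 15.4937/(0.132−0.0243) = 143.8596
P₀ = 8.6665/(1+0.132)^1 + 9.9612/(1+0.132)^2 + 11.4495/(1+0.132)^3 + 13.1600/(1+0.132)^4 + 15.1261/(1+0.132)^5 + 143.8596/(1+0.132)^5 = 116.8684

C$116.87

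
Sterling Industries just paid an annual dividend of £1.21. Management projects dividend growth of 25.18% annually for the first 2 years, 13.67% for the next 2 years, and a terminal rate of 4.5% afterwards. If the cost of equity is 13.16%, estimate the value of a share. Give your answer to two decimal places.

Three-stage DDM. Project D₁…D_4; terminal Gordon value at t=4 with g = 0.045; discount at r = 0.1316.
D_1 = 1.5147
D_2 = 1.8961
D_3 = 2.1553
D_4 = 2.4499
TV_4 = 2.5601/(0.1316−0.045) = 29.5628
P₀ = Σ Dₜ/(1+r)ᵗ + TV_4/(1+r)^4 = 23.8298

£23.83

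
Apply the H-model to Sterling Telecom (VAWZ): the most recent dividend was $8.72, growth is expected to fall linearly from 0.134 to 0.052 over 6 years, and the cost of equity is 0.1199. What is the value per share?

H-model: P₀ = D₀[(1+g_L) + H(g_S−g_L)]/(r−g_L), with H = 6/2 = 3.
P₀ = 8.72 × [(1+0.052) + 3×(0.134−0.052)] / (0.1199−0.052)
   = 8.72 × 1.2980 / 0.0679 = 166.6946

$166.69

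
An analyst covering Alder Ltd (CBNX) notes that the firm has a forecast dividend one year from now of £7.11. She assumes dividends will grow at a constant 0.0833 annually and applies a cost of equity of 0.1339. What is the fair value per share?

£140.51

Gordon growth model: P₀ = D₁/(r − g), with D₁ = 7.11 given directly.
P₀ = 7.1100 / (0.1339 − 0.0833) = 7.1100 / 0.0506 = 140.5138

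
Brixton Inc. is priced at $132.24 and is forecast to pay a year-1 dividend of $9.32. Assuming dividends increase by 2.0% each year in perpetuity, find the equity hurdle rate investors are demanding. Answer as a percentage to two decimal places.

Rearranging the constant-growth DDM: r = D₁/P₀ + g.
r = 9.3200 / 132.24 + 0.02 = 0.07048 + 0.02 = 0.09048

9.05%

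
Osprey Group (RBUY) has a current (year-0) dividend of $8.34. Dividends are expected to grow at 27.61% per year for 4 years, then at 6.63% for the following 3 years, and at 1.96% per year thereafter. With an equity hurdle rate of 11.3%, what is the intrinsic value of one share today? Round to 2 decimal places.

$225.56

Three-stage DDM. Project D₁…D_7; terminal Gordon value at t=7 with g = 0.0196; discount at r = 0.113.
D_1 = 10.6427
D_2 = 13.5811
D_3 = 17.3309
D_4 = 22.1159
D_5 = 23.5822
D_6 = 25.1457
D_7 = 26.8129
TV_7 = 27.3384/(0.113−0.0196) = 292.7023
P₀ = Σ Dₜ/(1+r)ᵗ + TV_7/(1+r)^7 = 225.5596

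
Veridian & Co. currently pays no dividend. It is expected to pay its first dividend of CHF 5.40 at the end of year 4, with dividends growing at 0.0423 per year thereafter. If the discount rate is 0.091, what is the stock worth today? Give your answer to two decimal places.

CHF 85.39

Deferred-dividend DDM. At t=3 the remaining stream is a growing perpetuity with first payment D_4 = 5.40.
V_3 = D_4/(r−g) = 5.40/(0.091−0.0423) = 110.8830
P₀ = V_3/(1+r)^3 = 110.8830/(1+0.091)^3 = 85.3868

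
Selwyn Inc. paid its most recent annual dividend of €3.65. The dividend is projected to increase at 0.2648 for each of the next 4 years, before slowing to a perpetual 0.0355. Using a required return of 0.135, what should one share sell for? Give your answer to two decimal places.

€77.86

Two-stage DDM. Project D₁…D_4 at 0.2648, terminal growth 0.0355, discount at r = 0.135.
D_1 = 4.6165
D_2 = 5.8390
D_3 = 7.3851
D_4 = 9.3407
Terminal value at t=4: TV = D_5/(r−g) = 9.6723/(0.135−0.0355) = 97.2092
P₀ = 4.6165/(1+0.135)^1 + 5.8390/(1+0.135)^2 + 7.3851/(1+0.135)^3 + 9.3407/(1+0.135)^4 + 97.2092/(1+0.135)^4 = 77.8560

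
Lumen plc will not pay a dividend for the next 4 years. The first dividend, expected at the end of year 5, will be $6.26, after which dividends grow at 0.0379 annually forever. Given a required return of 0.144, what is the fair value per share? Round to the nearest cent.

Deferred-dividend DDM. At t=4 the remaining stream is a growing perpetuity with first payment D_5 = 6.26.
V_4 = D_5/(r−g) = 6.26/(0.144−0.0379) = 59.0009
P₀ = V_4/(1+r)^4 = 59.0009/(1+0.144)^4 = 34.4473

$34.45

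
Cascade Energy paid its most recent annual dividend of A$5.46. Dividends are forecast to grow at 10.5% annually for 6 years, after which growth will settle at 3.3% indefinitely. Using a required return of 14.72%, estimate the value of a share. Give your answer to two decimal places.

A$68.23

Two-stage DDM. Project D₁…D_6 at 0.105, terminal growth 0.033, discount at r = 0.1472.
D_1 = 6.0333
D_2 = 6.6668
D_3 = 7.3668
D_4 = 8.1403
D_5 = 8.9951
D_6 = 9.9395
Terminal value at t=6: TV = D_7/(r−g) = 10.2675/(0.1472−0.033) = 89.9085
P₀ = 6.0333/(1+0.1472)^1 + 6.6668/(1+0.1472)^2 + 7.3668/(1+0.1472)^3 + 8.1403/(1+0.1472)^4 + 8.9951/(1+0.1472)^5 + 9.9395/(1+0.1472)^6 + 89.9085/(1+0.1472)^6 = 68.2341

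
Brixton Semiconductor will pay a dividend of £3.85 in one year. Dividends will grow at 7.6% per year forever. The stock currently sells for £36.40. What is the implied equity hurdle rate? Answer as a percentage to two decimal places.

Rearranging the constant-growth DDM: r = D₁/P₀ + g.
r = 3.8500 / 36.40 + 0.076 = 0.10577 + 0.076 = 0.18177

18.18%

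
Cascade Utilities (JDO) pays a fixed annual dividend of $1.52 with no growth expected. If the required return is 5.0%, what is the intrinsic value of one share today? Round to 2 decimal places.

Zero-growth DDM (perpetuity): P₀ = D/r = 1.52 / 0.05 = 30.4000

$30.40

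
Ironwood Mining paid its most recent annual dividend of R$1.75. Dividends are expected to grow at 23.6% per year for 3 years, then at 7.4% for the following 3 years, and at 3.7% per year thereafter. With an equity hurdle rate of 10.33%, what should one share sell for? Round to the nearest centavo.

R$49.11

Three-stage DDM. Project D₁…D_6; terminal Gordon value at t=6 with g = 0.037; discount at r = 0.1033.
D_1 = 2.1630
D_2 = 2.6735
D_3 = 3.3044
D_4 = 3.5489
D_5 = 3.8116
D_6 = 4.0936
TV_6 = 4.2451/(0.1033−0.037) = 64.0282
P₀ = Σ Dₜ/(1+r)ᵗ + TV_6/(1+r)^6 = 49.1119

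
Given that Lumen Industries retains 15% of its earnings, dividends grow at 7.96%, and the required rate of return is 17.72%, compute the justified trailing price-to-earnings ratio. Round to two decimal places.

9.40

Payout ratio b = 1 − 0.15 = 0.85.
Justified trailing P/E = b(1+g)/(r−g) = 0.85×(1+0.0796)/(0.1772−0.0796) = 9.4023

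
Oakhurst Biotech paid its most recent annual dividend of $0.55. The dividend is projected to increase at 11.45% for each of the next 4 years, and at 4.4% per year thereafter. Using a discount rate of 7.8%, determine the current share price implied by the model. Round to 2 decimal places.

$21.69

Two-stage DDM. Project D₁…D_4 at 0.1145, terminal growth 0.044, discount at r = 0.078.
D_1 = 0.6130
D_2 = 0.6832
D_3 = 0.7614
D_4 = 0.8486
Terminal value at t=4: TV = D_5/(r−g) = 0.8859/(0.078−0.044) = 26.0558
P₀ = 0.6130/(1+0.078)^1 + 0.6832/(1+0.078)^2 + 0.7614/(1+0.078)^3 + 0.8486/(1+0.078)^4 + 26.0558/(1+0.078)^4 = 21.6870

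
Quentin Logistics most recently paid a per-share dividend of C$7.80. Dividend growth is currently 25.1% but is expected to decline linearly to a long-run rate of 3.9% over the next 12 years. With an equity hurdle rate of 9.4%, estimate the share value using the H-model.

H-model: P₀ = D₀[(1+g_L) + H(g_S−g_L)]/(r−g_L), with H = 12/2 = 6.
P₀ = 7.80 × [(1+0.039) + 6×(0.251−0.039)] / (0.094−0.039)
   = 7.80 × 2.3110 / 0.055 = 327.7418

C$327.74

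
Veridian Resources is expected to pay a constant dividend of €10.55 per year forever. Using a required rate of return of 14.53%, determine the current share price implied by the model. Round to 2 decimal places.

€72.61

Zero-growth DDM (perpetuity): P₀ = D/r = 10.55 / 0.1453 = 72.6084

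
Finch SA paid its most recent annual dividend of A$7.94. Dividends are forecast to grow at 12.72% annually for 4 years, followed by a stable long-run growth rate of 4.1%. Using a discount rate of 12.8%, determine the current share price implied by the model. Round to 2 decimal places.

A$126.44

Two-stage DDM. Project D₁…D_4 at 0.1272, terminal growth 0.041, discount at r = 0.128.
D_1 = 8.9500
D_2 = 10.0884
D_3 = 11.3716
D_4 = 12.8181
Terminal value at t=4: TV = D_5/(r−g) = 13.3437/(0.128−0.041) = 153.3755
P₀ = 8.9500/(1+0.128)^1 + 10.0884/(1+0.128)^2 + 11.3716/(1+0.128)^3 + 12.8181/(1+0.128)^4 + 153.3755/(1+0.128)^4 = 126.4407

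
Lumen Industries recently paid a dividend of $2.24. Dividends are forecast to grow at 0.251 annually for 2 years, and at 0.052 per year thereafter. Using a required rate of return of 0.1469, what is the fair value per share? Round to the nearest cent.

Two-stage DDM. Project D₁…D_2 at 0.251, terminal growth 0.052, discount at r = 0.1469.
D_1 = 2.8022
D_2 = 3.5056
Terminal value at t=2: TV = D_3/(r−g) = 3.6879/(0.1469−0.052) = 38.8608
P₀ = 2.8022/(1+0.1469)^1 + 3.5056/(1+0.1469)^2 + 38.8608/(1+0.1469)^2 = 34.6518

$34.65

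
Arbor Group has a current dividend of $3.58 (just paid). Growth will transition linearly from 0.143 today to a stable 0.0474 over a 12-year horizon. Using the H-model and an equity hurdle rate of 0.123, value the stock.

$76.76

H-model: P₀ = D₀[(1+g_L) + H(g_S−g_L)]/(r−g_L), with H = 12/2 = 6.
P₀ = 3.58 × [(1+0.0474) + 6×(0.143−0.0474)] / (0.123−0.0474)
   = 3.58 × 1.6210 / 0.0756 = 76.7616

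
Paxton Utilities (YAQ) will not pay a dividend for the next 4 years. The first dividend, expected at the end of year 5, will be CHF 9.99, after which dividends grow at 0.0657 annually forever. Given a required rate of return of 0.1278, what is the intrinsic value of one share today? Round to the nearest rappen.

CHF 99.44

Deferred-dividend DDM. At t=4 the remaining stream is a growing perpetuity with first payment D_5 = 9.99.
V_4 = D_5/(r−g) = 9.99/(0.1278−0.0657) = 160.8696
P₀ = V_4/(1+r)^4 = 160.8696/(1+0.1278)^4 = 99.4364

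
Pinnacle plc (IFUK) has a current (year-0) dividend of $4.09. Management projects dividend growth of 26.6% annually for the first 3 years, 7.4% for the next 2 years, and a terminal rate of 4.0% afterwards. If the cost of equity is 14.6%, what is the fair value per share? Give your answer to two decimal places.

$72.55

Three-stage DDM. Project D₁…D_5; terminal Gordon value at t=5 with g = 0.04; discount at r = 0.146.
D_1 = 5.1779
D_2 = 6.5553
D_3 = 8.2990
D_4 = 8.9131
D_5 = 9.5727
TV_5 = 9.9556/(0.146−0.04) = 93.9205
P₀ = Σ Dₜ/(1+r)ᵗ + TV_5/(1+r)^5 = 72.5500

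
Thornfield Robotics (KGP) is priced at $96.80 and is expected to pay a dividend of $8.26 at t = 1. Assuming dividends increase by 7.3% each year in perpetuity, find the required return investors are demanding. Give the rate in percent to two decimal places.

Rearranging the constant-growth DDM: r = D₁/P₀ + g.
r = 8.2600 / 96.80 + 0.073 = 0.08533 + 0.073 = 0.15833

15.83%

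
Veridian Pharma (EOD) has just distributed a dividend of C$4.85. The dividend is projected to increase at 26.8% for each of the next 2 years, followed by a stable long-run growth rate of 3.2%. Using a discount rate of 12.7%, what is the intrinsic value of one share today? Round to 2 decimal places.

C$78.29

Two-stage DDM. Project D₁…D_2 at 0.268, terminal growth 0.032, discount at r = 0.127.
D_1 = 6.1498
D_2 = 7.7979
Terminal value at t=2: TV = D_3/(r−g) = 8.0475/(0.127−0.032) = 84.7103
P₀ = 6.1498/(1+0.127)^1 + 7.7979/(1+0.127)^2 + 84.7103/(1+0.127)^2 = 78.2905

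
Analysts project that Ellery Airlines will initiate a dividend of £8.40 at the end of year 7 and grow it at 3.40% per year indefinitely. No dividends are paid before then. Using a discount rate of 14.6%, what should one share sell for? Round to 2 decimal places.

Deferred-dividend DDM. At t=6 the remaining stream is a growing perpetuity with first payment D_7 = 8.40.
V_6 = D_7/(r−g) = 8.40/(0.146−0.034) = 75.0000
P₀ = V_6/(1+r)^6 = 75.0000/(1+0.146)^6 = 33.1096

£33.11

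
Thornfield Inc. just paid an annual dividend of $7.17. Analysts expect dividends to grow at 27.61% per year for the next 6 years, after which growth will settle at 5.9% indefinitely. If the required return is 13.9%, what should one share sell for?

$252.96

Two-stage DDM. Project D₁…D_6 at 0.2761, terminal growth 0.059, discount at r = 0.139.
D_1 = 9.1496
D_2 = 11.6759
D_3 = 14.8996
D_4 = 19.0133
D_5 = 24.2629
D_6 = 30.9619
Terminal value at t=6: TV = D_7/(r−g) = 32.7886/(0.139−0.059) = 409.8580
P₀ = 9.1496/(1+0.139)^1 + 11.6759/(1+0.139)^2 + 14.8996/(1+0.139)^3 + 19.0133/(1+0.139)^4 + 24.2629/(1+0.139)^5 + 30.9619/(1+0.139)^6 + 409.8580/(1+0.139)^6 = 252.9620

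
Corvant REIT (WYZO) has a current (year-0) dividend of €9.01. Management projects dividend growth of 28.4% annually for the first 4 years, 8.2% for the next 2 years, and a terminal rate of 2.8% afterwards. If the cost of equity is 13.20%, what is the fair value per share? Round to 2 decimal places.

€212.44

Three-stage DDM. Project D₁…D_6; terminal Gordon value at t=6 with g = 0.028; discount at r = 0.132.
D_1 = 11.5688
D_2 = 14.8544
D_3 = 19.0730
D_4 = 24.4898
D_5 = 26.4979
D_6 = 28.6708
TV_6 = 29.4736/(0.132−0.028) = 283.3996
P₀ = Σ Dₜ/(1+r)ᵗ + TV_6/(1+r)^6 = 212.4413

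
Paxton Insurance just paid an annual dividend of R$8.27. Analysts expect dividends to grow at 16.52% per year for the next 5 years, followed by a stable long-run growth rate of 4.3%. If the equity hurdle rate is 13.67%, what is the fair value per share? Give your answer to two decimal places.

Two-stage DDM. Project D₁…D_5 at 0.1652, terminal growth 0.043, discount at r = 0.1367.
D_1 = 9.6362
D_2 = 11.2281
D_3 = 13.0830
D_4 = 15.2443
D_5 = 17.7627
Terminal value at t=5: TV = D_6/(r−g) = 18.5264/(0.1367−0.043) = 197.7209
P₀ = 9.6362/(1+0.1367)^1 + 11.2281/(1+0.1367)^2 + 13.0830/(1+0.1367)^3 + 15.2443/(1+0.1367)^4 + 17.7627/(1+0.1367)^5 + 197.7209/(1+0.1367)^5 = 148.7555

R$148.76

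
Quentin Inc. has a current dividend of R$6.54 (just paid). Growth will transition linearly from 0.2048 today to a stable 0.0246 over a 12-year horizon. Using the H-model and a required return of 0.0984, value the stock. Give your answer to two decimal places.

R$186.61

H-model: P₀ = D₀[(1+g_L) + H(g_S−g_L)]/(r−g_L), with H = 12/2 = 6.
P₀ = 6.54 × [(1+0.0246) + 6×(0.2048−0.0246)] / (0.0984−0.0246)
   = 6.54 × 2.1058 / 0.0738 = 186.6115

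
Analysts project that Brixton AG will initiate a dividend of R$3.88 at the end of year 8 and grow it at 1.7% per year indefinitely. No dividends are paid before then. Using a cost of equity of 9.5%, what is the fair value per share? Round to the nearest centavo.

R$26.35

Deferred-dividend DDM. At t=7 the remaining stream is a growing perpetuity with first payment D_8 = 3.88.
V_7 = D_8/(r−g) = 3.88/(0.095−0.017) = 49.7436
P₀ = V_7/(1+r)^7 = 49.7436/(1+0.095)^7 = 26.3535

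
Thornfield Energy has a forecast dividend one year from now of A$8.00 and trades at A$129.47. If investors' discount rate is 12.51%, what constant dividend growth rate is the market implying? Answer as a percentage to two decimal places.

From P₀ = D₁/(r − g), the implied growth is g = r − D₁/P₀.
g = 0.1251 − 8.00/129.47 = 0.1251 − 0.06179 = 0.06331

6.33%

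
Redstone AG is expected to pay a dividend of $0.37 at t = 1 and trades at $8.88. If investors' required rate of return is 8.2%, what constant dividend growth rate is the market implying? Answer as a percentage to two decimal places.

4.03%

From P₀ = D₁/(r − g), the implied growth is g = r − D₁/P₀.
g = 0.082 − 0.37/8.88 = 0.082 − 0.04167 = 0.04033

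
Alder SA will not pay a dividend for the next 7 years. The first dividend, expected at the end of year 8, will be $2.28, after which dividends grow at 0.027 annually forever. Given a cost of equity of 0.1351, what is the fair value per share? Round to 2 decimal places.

$8.69

Deferred-dividend DDM. At t=7 the remaining stream is a growing perpetuity with first payment D_8 = 2.28.
V_7 = D_8/(r−g) = 2.28/(0.1351−0.027) = 21.0916
P₀ = V_7/(1+r)^7 = 21.0916/(1+0.1351)^7 = 8.6870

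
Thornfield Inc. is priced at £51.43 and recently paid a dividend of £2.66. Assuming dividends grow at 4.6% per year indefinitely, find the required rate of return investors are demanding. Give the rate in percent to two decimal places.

10.01%

Rearranging the constant-growth DDM: r = D₁/P₀ + g.
D₁ = 2.66 × (1 + 0.046) = 2.7824.
r = 2.7824 / 51.43 + 0.046 = 0.05410 + 0.046 = 0.10010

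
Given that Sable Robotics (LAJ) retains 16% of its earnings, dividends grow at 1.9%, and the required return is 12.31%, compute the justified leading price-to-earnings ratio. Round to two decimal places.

8.07

Payout ratio b = 1 − 0.16 = 0.84.
Justified leading P/E = b/(r−g) = 0.84/(0.1231−0.019) = 8.0692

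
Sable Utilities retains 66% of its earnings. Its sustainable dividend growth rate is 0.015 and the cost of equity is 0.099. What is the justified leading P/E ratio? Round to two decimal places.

4.05

Payout ratio b = 1 − 0.66 = 0.34.
Justified leading P/E = b/(r−g) = 0.34/(0.099−0.015) = 4.0476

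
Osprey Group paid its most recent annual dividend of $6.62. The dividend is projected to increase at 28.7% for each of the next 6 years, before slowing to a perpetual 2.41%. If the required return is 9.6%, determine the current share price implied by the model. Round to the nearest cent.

$319.56

Two-stage DDM. Project D₁…D_6 at 0.287, terminal growth 0.0241, discount at r = 0.096.
D_1 = 8.5199
D_2 = 10.9652
D_3 = 14.1122
D_4 = 18.1624
D_5 = 23.3750
D_6 = 30.0836
Terminal value at t=6: TV = D_7/(r−g) = 30.8086/(0.096−0.0241) = 428.4920
P₀ = 8.5199/(1+0.096)^1 + 10.9652/(1+0.096)^2 + 14.1122/(1+0.096)^3 + 18.1624/(1+0.096)^4 + 23.3750/(1+0.096)^5 + 30.0836/(1+0.096)^6 + 428.4920/(1+0.096)^6 = 319.5635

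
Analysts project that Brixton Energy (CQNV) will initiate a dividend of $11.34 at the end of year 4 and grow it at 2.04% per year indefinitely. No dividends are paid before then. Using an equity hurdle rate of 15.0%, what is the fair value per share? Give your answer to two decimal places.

Deferred-dividend DDM. At t=3 the remaining stream is a growing perpetuity with first payment D_4 = 11.34.
V_3 = D_4/(r−g) = 11.34/(0.15−0.0204) = 87.5000
P₀ = V_3/(1+r)^3 = 87.5000/(1+0.15)^3 = 57.5327

$57.53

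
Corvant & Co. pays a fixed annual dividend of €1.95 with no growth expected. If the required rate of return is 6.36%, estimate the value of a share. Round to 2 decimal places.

€30.66

Zero-growth DDM (perpetuity): P₀ = D/r = 1.95 / 0.0636 = 30.6604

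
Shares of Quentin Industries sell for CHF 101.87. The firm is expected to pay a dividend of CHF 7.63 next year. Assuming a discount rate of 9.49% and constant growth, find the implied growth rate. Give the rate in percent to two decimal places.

From P₀ = D₁/(r − g), the implied growth is g = r − D₁/P₀.
g = 0.0949 − 7.63/101.87 = 0.0949 − 0.07490 = 0.02000

2.00%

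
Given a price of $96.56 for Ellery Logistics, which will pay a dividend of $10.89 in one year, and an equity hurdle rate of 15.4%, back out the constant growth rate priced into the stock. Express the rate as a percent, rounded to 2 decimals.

4.12%

From P₀ = D₁/(r − g), the implied growth is g = r − D₁/P₀.
g = 0.154 − 10.89/96.56 = 0.154 − 0.11278 = 0.04122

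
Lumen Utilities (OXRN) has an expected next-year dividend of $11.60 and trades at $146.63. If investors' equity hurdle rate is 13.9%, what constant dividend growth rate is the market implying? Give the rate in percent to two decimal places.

5.99%

From P₀ = D₁/(r − g), the implied growth is g = r − D₁/P₀.
g = 0.139 − 11.60/146.63 = 0.139 − 0.07911 = 0.05989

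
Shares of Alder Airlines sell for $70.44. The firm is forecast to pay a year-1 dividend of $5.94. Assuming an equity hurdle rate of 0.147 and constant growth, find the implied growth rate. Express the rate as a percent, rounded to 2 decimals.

6.27%

From P₀ = D₁/(r − g), the implied growth is g = r − D₁/P₀.
g = 0.147 − 5.94/70.44 = 0.147 − 0.08433 = 0.06267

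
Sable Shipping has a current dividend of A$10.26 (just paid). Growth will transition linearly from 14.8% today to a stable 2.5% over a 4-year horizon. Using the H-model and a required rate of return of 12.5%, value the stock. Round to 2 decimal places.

A$130.40

H-model: P₀ = D₀[(1+g_L) + H(g_S−g_L)]/(r−g_L), with H = 4/2 = 2.
P₀ = 10.26 × [(1+0.025) + 2×(0.148−0.025)] / (0.125−0.025)
   = 10.26 × 1.2710 / 0.1 = 130.4046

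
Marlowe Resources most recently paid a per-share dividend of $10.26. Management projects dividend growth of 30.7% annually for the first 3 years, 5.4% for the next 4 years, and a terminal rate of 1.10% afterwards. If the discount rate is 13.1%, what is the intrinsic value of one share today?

Three-stage DDM. Project D₁…D_7; terminal Gordon value at t=7 with g = 0.011; discount at r = 0.131.
D_1 = 13.4098
D_2 = 17.5266
D_3 = 22.9073
D_4 = 24.1443
D_5 = 25.4481
D_6 = 26.8223
D_7 = 28.2707
TV_7 = 28.5817/(0.131−0.011) = 238.1807
P₀ = Σ Dₜ/(1+r)ᵗ + TV_7/(1+r)^7 = 195.2731

$195.27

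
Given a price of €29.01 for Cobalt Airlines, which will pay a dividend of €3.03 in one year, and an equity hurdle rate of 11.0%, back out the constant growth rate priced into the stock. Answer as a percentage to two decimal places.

From P₀ = D₁/(r − g), the implied growth is g = r − D₁/P₀.
g = 0.11 − 3.03/29.01 = 0.11 − 0.10445 = 0.00555

0.56%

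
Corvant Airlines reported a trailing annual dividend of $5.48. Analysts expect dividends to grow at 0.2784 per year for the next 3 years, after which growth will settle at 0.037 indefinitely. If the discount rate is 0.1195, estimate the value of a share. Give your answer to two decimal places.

$124.14

Two-stage DDM. Project D₁…D_3 at 0.2784, terminal growth 0.037, discount at r = 0.1195.
D_1 = 7.0056
D_2 = 8.9560
D_3 = 11.4494
Terminal value at t=3: TV = D_4/(r−g) = 11.8730/(0.1195−0.037) = 143.9149
P₀ = 7.0056/(1+0.1195)^1 + 8.9560/(1+0.1195)^2 + 11.4494/(1+0.1195)^3 + 143.9149/(1+0.1195)^3 = 124.1373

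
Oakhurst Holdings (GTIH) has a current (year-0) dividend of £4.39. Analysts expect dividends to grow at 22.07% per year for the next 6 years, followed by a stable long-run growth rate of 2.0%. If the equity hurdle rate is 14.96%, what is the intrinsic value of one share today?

Two-stage DDM. Project D₁…D_6 at 0.2207, terminal growth 0.02, discount at r = 0.1496.
D_1 = 5.3589
D_2 = 6.5416
D_3 = 7.9853
D_4 = 9.7477
D_5 = 11.8990
D_6 = 14.5251
Terminal value at t=6: TV = D_7/(r−g) = 14.8156/(0.1496−0.02) = 114.3177
P₀ = 5.3589/(1+0.1496)^1 + 6.5416/(1+0.1496)^2 + 7.9853/(1+0.1496)^3 + 9.7477/(1+0.1496)^4 + 11.8990/(1+0.1496)^5 + 14.5251/(1+0.1496)^6 + 114.3177/(1+0.1496)^6 = 82.1931

£82.19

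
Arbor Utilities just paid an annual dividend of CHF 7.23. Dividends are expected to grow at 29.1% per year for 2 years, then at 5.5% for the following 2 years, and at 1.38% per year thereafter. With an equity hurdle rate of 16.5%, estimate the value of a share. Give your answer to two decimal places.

Three-stage DDM. Project D₁…D_4; terminal Gordon value at t=4 with g = 0.0138; discount at r = 0.165.
D_1 = 9.3339
D_2 = 12.0501
D_3 = 12.7129
D_4 = 13.4121
TV_4 = 13.5972/(0.165−0.0138) = 89.9283
P₀ = Σ Dₜ/(1+r)ᵗ + TV_4/(1+r)^4 = 81.0310

CHF 81.03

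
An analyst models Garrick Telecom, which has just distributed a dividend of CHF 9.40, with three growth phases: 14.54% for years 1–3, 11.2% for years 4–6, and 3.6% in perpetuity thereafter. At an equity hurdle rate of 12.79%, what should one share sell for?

CHF 164.14

Three-stage DDM. Project D₁…D_6; terminal Gordon value at t=6 with g = 0.036; discount at r = 0.1279.
D_1 = 10.7668
D_2 = 12.3322
D_3 = 14.1254
D_4 = 15.7074
D_5 = 17.4666
D_6 = 19.4229
TV_6 = 20.1221/(0.1279−0.036) = 218.9566
P₀ = Σ Dₜ/(1+r)ᵗ + TV_6/(1+r)^6 = 164.1416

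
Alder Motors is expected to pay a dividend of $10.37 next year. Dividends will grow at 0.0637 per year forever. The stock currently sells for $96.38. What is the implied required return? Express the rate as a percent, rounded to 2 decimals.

17.13%

Rearranging the constant-growth DDM: r = D₁/P₀ + g.
r = 10.3700 / 96.38 + 0.0637 = 0.10759 + 0.0637 = 0.17129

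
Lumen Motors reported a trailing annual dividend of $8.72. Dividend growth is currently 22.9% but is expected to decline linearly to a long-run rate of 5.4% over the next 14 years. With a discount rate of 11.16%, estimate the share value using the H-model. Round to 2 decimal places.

H-model: P₀ = D₀[(1+g_L) + H(g_S−g_L)]/(r−g_L), with H = 14/2 = 7.
P₀ = 8.72 × [(1+0.054) + 7×(0.229−0.054)] / (0.1116−0.054)
   = 8.72 × 2.2790 / 0.0576 = 345.0153

$345.02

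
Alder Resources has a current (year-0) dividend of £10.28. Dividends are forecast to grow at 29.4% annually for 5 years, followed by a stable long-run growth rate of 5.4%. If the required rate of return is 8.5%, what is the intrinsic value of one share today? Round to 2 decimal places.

£933.25

Two-stage DDM. Project D₁…D_5 at 0.294, terminal growth 0.054, discount at r = 0.085.
D_1 = 13.3023
D_2 = 17.2132
D_3 = 22.2739
D_4 = 28.8224
D_5 = 37.2962
Terminal value at t=5: TV = D_6/(r−g) = 39.3102/(0.085−0.054) = 1268.0705
P₀ = 13.3023/(1+0.085)^1 + 17.2132/(1+0.085)^2 + 22.2739/(1+0.085)^3 + 28.8224/(1+0.085)^4 + 37.2962/(1+0.085)^5 + 1268.0705/(1+0.085)^5 = 933.2461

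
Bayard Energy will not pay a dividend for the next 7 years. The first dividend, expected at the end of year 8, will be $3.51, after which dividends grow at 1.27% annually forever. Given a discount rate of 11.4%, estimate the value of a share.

$16.27

Deferred-dividend DDM. At t=7 the remaining stream is a growing perpetuity with first payment D_8 = 3.51.
V_7 = D_8/(r−g) = 3.51/(0.114−0.0127) = 34.6496
P₀ = V_7/(1+r)^7 = 34.6496/(1+0.114)^7 = 16.2743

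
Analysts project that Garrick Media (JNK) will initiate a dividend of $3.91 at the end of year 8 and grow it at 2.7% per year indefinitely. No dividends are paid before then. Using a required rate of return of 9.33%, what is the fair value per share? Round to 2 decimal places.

$31.59

Deferred-dividend DDM. At t=7 the remaining stream is a growing perpetuity with first payment D_8 = 3.91.
V_7 = D_8/(r−g) = 3.91/(0.0933−0.027) = 58.9744
P₀ = V_7/(1+r)^7 = 58.9744/(1+0.0933)^7 = 31.5855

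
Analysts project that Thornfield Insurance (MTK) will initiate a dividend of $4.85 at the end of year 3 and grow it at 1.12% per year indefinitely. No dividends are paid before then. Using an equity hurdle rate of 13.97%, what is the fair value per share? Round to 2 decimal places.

$29.06

Deferred-dividend DDM. At t=2 the remaining stream is a growing perpetuity with first payment D_3 = 4.85.
V_2 = D_3/(r−g) = 4.85/(0.1397−0.0112) = 37.7432
P₀ = V_2/(1+r)^2 = 37.7432/(1+0.1397)^2 = 29.0575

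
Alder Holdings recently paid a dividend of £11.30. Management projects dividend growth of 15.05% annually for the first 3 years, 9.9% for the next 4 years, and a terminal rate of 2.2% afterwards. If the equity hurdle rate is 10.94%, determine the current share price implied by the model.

Three-stage DDM. Project D₁…D_7; terminal Gordon value at t=7 with g = 0.022; discount at r = 0.1094.
D_1 = 13.0007
D_2 = 14.9572
D_3 = 17.2083
D_4 = 18.9119
D_5 = 20.7842
D_6 = 22.8419
D_7 = 25.1032
TV_7 = 25.6555/(0.1094−0.022) = 293.5408
P₀ = Σ Dₜ/(1+r)ᵗ + TV_7/(1+r)^7 = 227.6385

£227.64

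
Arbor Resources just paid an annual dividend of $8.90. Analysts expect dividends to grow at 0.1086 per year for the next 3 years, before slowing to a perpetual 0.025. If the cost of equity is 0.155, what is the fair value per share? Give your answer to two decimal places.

Two-stage DDM. Project D₁…D_3 at 0.1086, terminal growth 0.025, discount at r = 0.155.
D_1 = 9.8665
D_2 = 10.9380
D_3 = 12.1259
Terminal value at t=3: TV = D_4/(r−g) = 12.4291/(0.155−0.025) = 95.6082
P₀ = 9.8665/(1+0.155)^1 + 10.9380/(1+0.155)^2 + 12.1259/(1+0.155)^3 + 95.6082/(1+0.155)^3 = 86.6627

$86.66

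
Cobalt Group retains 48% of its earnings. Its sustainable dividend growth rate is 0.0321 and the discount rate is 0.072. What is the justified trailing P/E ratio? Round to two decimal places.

Payout ratio b = 1 − 0.48 = 0.52.
Justified trailing P/E = b(1+g)/(r−g) = 0.52×(1+0.0321)/(0.072−0.0321) = 13.4509

13.45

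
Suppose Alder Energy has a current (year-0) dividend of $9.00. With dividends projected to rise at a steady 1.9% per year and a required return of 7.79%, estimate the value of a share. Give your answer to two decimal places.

$155.70

Gordon growth model: P₀ = D₁/(r − g). D₁ = 9.00 × (1 + 0.019) = 9.1710.
P₀ = 9.1710 / (0.0779 − 0.019) = 9.1710 / 0.0589 = 155.7046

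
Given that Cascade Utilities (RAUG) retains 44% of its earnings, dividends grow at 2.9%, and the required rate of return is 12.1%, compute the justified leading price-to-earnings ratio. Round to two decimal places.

6.09

Payout ratio b = 1 − 0.44 = 0.56.
Justified leading P/E = b/(r−g) = 0.56/(0.121−0.029) = 6.0870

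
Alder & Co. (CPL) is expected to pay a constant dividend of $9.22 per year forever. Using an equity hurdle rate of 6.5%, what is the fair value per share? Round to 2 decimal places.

Zero-growth DDM (perpetuity): P₀ = D/r = 9.22 / 0.065 = 141.8462

$141.85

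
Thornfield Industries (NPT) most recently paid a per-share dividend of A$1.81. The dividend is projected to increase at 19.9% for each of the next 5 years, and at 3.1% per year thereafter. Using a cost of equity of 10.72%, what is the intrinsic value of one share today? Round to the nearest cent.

A$48.04

Two-stage DDM. Project D₁…D_5 at 0.199, terminal growth 0.031, discount at r = 0.1072.
D_1 = 2.1702
D_2 = 2.6021
D_3 = 3.1199
D_4 = 3.7407
D_5 = 4.4851
Terminal value at t=5: TV = D_6/(r−g) = 4.6242/(0.1072−0.031) = 60.6846
P₀ = 2.1702/(1+0.1072)^1 + 2.6021/(1+0.1072)^2 + 3.1199/(1+0.1072)^3 + 3.7407/(1+0.1072)^4 + 4.4851/(1+0.1072)^5 + 60.6846/(1+0.1072)^5 = 48.0369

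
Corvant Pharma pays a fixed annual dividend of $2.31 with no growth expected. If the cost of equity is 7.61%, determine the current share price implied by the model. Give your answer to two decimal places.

$30.35

Zero-growth DDM (perpetuity): P₀ = D/r = 2.31 / 0.0761 = 30.3548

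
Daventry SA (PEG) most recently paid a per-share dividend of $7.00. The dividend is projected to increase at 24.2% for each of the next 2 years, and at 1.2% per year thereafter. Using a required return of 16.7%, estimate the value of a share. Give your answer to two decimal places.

$67.14

Two-stage DDM. Project D₁…D_2 at 0.242, terminal growth 0.012, discount at r = 0.167.
D_1 = 8.6940
D_2 = 10.7979
Terminal value at t=2: TV = D_3/(r−g) = 10.9275/(0.167−0.012) = 70.5002
P₀ = 8.6940/(1+0.167)^1 + 10.7979/(1+0.167)^2 + 70.5002/(1+0.167)^2 = 67.1450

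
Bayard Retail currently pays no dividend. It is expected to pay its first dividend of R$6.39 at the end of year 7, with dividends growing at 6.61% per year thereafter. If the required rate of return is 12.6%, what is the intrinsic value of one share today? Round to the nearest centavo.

Deferred-dividend DDM. At t=6 the remaining stream is a growing perpetuity with first payment D_7 = 6.39.
V_6 = D_7/(r−g) = 6.39/(0.126−0.0661) = 106.6778
P₀ = V_6/(1+r)^6 = 106.6778/(1+0.126)^6 = 52.3412

R$52.34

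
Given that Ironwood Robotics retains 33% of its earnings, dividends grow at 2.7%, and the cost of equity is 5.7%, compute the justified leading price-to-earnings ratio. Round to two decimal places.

Payout ratio b = 1 − 0.33 = 0.67.
Justified leading P/E = b/(r−g) = 0.67/(0.057−0.027) = 22.3333

22.33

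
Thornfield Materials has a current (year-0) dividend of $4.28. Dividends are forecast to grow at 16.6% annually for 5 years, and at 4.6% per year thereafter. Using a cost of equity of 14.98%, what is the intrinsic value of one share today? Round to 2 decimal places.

$68.58

Two-stage DDM. Project D₁…D_5 at 0.166, terminal growth 0.046, discount at r = 0.1498.
D_1 = 4.9905
D_2 = 5.8189
D_3 = 6.7848
D_4 = 7.9111
D_5 = 9.2244
Terminal value at t=5: TV = D_6/(r−g) = 9.6487/(0.1498−0.046) = 92.9546
P₀ = 4.9905/(1+0.1498)^1 + 5.8189/(1+0.1498)^2 + 6.7848/(1+0.1498)^3 + 7.9111/(1+0.1498)^4 + 9.2244/(1+0.1498)^5 + 92.9546/(1+0.1498)^5 = 68.5768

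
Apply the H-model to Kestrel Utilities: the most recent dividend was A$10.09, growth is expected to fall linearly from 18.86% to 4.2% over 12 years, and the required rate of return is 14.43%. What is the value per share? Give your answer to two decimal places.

H-model: P₀ = D₀[(1+g_L) + H(g_S−g_L)]/(r−g_L), with H = 12/2 = 6.
P₀ = 10.09 × [(1+0.042) + 6×(0.1886−0.042)] / (0.1443−0.042)
   = 10.09 × 1.9216 / 0.1023 = 189.5302

A$189.53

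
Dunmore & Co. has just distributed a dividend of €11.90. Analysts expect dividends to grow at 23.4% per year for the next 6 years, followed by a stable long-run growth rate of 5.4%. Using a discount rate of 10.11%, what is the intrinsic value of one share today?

Two-stage DDM. Project D₁…D_6 at 0.234, terminal growth 0.054, discount at r = 0.1011.
D_1 = 14.6846
D_2 = 18.1208
D_3 = 22.3611
D_4 = 27.5936
D_5 = 34.0504
D_6 = 42.0182
Terminal value at t=6: TV = D_7/(r−g) = 44.2872/(0.1011−0.054) = 940.2809
P₀ = 14.6846/(1+0.1011)^1 + 18.1208/(1+0.1011)^2 + 22.3611/(1+0.1011)^3 + 27.5936/(1+0.1011)^4 + 34.0504/(1+0.1011)^5 + 42.0182/(1+0.1011)^6 + 940.2809/(1+0.1011)^6 = 636.0080

€636.01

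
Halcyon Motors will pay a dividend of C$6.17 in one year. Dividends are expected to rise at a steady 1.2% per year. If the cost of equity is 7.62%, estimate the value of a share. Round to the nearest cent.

Gordon growth model: P₀ = D₁/(r − g), with D₁ = 6.17 given directly.
P₀ = 6.1700 / (0.0762 − 0.012) = 6.1700 / 0.0642 = 96.1059

C$96.11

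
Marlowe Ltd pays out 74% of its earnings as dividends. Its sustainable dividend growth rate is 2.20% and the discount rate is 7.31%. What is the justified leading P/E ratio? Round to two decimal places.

Justified leading P/E = b/(r−g) = 0.74/(0.0731−0.022) = 14.4814

14.48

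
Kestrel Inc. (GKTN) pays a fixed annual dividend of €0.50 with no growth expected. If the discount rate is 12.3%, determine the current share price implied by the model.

€4.07

Zero-growth DDM (perpetuity): P₀ = D/r = 0.50 / 0.123 = 4.0650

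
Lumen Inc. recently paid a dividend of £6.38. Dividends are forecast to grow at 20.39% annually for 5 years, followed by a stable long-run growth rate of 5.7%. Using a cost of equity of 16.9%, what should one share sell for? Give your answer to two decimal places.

£104.63

Two-stage DDM. Project D₁…D_5 at 0.2039, terminal growth 0.057, discount at r = 0.169.
D_1 = 7.6809
D_2 = 9.2470
D_3 = 11.1325
D_4 = 13.4024
D_5 = 16.1351
Terminal value at t=5: TV = D_6/(r−g) = 17.0548/(0.169−0.057) = 152.2754
P₀ = 7.6809/(1+0.169)^1 + 9.2470/(1+0.169)^2 + 11.1325/(1+0.169)^3 + 13.4024/(1+0.169)^4 + 16.1351/(1+0.169)^5 + 152.2754/(1+0.169)^5 = 104.6255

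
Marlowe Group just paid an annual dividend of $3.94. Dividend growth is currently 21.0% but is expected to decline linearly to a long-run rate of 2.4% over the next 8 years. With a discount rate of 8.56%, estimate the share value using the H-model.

H-model: P₀ = D₀[(1+g_L) + H(g_S−g_L)]/(r−g_L), with H = 8/2 = 4.
P₀ = 3.94 × [(1+0.024) + 4×(0.21−0.024)] / (0.0856−0.024)
   = 3.94 × 1.7680 / 0.0616 = 113.0831

$113.08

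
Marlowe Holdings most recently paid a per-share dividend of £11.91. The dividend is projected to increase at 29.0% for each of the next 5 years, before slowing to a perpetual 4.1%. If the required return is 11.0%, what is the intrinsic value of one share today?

£476.53

Two-stage DDM. Project D₁…D_5 at 0.29, terminal growth 0.041, discount at r = 0.11.
D_1 = 15.3639
D_2 = 19.8194
D_3 = 25.5671
D_4 = 32.9815
D_5 = 42.5462
Terminal value at t=5: TV = D_6/(r−g) = 44.2905/(0.11−0.041) = 641.8920
P₀ = 15.3639/(1+0.11)^1 + 19.8194/(1+0.11)^2 + 25.5671/(1+0.11)^3 + 32.9815/(1+0.11)^4 + 42.5462/(1+0.11)^5 + 641.8920/(1+0.11)^5 = 476.5283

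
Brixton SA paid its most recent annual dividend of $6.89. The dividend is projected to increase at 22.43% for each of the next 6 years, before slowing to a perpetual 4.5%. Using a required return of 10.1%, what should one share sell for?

Two-stage DDM. Project D₁…D_6 at 0.2243, terminal growth 0.045, discount at r = 0.101.
D_1 = 8.4354
D_2 = 10.3275
D_3 = 12.6440
D_4 = 15.4800
D_5 = 18.9521
D_6 = 23.2031
Terminal value at t=6: TV = D_7/(r−g) = 24.2473/(0.101−0.045) = 432.9867
P₀ = 8.4354/(1+0.101)^1 + 10.3275/(1+0.101)^2 + 12.6440/(1+0.101)^3 + 15.4800/(1+0.101)^4 + 18.9521/(1+0.101)^5 + 23.2031/(1+0.101)^6 + 432.9867/(1+0.101)^6 = 304.0112

$304.01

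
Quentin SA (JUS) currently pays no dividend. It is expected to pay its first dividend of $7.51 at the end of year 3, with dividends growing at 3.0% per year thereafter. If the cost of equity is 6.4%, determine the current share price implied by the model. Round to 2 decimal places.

Deferred-dividend DDM. At t=2 the remaining stream is a growing perpetuity with first payment D_3 = 7.51.
V_2 = D_3/(r−g) = 7.51/(0.064−0.03) = 220.8824
P₀ = V_2/(1+r)^2 = 220.8824/(1+0.064)^2 = 195.1092

$195.11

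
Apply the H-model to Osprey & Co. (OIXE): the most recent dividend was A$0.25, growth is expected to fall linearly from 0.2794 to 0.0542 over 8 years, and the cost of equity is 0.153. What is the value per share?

H-model: P₀ = D₀[(1+g_L) + H(g_S−g_L)]/(r−g_L), with H = 8/2 = 4.
P₀ = 0.25 × [(1+0.0542) + 4×(0.2794−0.0542)] / (0.153−0.0542)
   = 0.25 × 1.9550 / 0.0988 = 4.9469

A$4.95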